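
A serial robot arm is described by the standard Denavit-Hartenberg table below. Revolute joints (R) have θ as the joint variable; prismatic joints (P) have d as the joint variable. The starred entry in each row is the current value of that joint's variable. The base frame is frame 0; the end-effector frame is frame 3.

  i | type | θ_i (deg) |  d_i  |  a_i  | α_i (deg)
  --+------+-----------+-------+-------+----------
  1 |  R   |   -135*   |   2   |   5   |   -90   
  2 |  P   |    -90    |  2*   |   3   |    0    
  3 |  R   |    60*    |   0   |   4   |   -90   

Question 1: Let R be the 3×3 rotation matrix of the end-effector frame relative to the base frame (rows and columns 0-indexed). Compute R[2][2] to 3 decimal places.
-0.866

End-effector z-axis (col 2 of R) = (-0.3536,-0.3536,-0.8660)
R[2][2] = -0.8660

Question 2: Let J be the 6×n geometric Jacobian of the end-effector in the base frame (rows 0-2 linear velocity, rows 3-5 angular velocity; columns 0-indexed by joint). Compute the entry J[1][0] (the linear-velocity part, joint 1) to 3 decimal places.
axis z_0 = ẑ; lever o_n−o_0 = (-4.5708,-7.3992,7.0000)
cross product → J_v[:, 0] = (7.3992,-4.5708,0.0000)
J_ω[:, 0] = z_0
entry J[1][0] = -4.5708

-4.571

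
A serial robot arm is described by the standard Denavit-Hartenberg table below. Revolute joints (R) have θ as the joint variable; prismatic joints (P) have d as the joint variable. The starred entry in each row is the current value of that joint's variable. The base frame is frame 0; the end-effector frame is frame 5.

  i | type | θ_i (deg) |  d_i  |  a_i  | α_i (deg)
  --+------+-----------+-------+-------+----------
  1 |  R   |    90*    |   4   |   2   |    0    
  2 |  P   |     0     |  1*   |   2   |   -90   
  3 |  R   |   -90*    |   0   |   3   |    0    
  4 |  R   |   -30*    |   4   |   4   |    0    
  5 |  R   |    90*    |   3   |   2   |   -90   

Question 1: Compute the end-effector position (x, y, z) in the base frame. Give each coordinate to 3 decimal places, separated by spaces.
after link 1: o_1 = (0.0000, 2.0000, 4.0000)
after link 2: o_2 = (0.0000, 4.0000, 5.0000)
after link 3: o_3 = (0.0000, 4.0000, 8.0000)
after link 4: o_4 = (-4.0000, 2.0000, 11.4641)
after link 5: o_5 = (-7.0000, 3.7321, 12.4641)

-7.000 3.732 12.464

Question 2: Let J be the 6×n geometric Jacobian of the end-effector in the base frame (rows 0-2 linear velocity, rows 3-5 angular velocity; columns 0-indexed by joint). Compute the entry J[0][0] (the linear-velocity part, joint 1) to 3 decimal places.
-3.732

axis z_0 = ẑ; lever o_n−o_0 = (-7.0000,3.7321,12.4641)
cross product → J_v[:, 0] = (-3.7321,-7.0000,0.0000)
J_ω[:, 0] = z_0
entry J[0][0] = -3.7321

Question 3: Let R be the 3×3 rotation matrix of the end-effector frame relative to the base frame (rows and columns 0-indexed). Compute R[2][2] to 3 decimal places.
End-effector z-axis (col 2 of R) = (-0.0000,0.5000,-0.8660)
R[2][2] = -0.8660

-0.866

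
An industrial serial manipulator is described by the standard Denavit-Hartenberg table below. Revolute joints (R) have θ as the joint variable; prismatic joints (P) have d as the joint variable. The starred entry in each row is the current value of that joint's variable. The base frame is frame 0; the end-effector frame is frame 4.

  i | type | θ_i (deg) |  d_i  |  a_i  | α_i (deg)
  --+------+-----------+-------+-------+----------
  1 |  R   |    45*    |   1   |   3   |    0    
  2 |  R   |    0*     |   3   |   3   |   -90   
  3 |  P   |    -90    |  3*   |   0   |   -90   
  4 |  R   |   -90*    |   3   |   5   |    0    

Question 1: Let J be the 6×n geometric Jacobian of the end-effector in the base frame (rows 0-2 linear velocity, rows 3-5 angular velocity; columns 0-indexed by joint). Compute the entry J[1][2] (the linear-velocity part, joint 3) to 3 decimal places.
prismatic axis z_2 = (-0.7071,0.7071,0.0000)
J_v[:, 2] = z_2; J_ω[:, 2] = (0,0,0)
entry J[1][2] = 0.7071

0.707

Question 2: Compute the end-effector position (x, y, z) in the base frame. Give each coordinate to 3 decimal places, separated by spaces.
0.707 12.021 4.000

after link 1: o_1 = (2.1213, 2.1213, 1.0000)
after link 2: o_2 = (4.2426, 4.2426, 4.0000)
after link 3: o_3 = (2.1213, 6.3640, 4.0000)
after link 4: o_4 = (0.7071, 12.0208, 4.0000)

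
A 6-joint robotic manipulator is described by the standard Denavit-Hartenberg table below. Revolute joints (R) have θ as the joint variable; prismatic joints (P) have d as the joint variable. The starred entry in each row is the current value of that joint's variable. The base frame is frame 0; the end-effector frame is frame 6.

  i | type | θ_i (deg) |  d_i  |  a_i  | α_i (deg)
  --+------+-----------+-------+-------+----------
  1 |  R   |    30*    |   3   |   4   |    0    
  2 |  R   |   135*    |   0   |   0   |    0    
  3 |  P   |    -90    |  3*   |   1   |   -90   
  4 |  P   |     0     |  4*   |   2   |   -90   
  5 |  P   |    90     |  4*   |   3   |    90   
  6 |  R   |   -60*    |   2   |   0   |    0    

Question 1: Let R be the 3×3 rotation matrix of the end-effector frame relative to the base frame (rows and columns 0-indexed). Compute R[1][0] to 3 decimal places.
-0.129

End-effector x-axis (col 0 of R) = (0.4830,-0.1294,0.8660)
R[1][0] = -0.1294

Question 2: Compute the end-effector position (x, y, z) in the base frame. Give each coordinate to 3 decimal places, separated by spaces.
after link 1: o_1 = (3.4641, 2.0000, 3.0000)
after link 2: o_2 = (3.4641, 2.0000, 3.0000)
after link 3: o_3 = (3.7229, 2.9659, 6.0000)
after link 4: o_4 = (0.3769, 5.9331, 6.0000)
after link 5: o_5 = (3.2746, 5.1566, 2.0000)
after link 6: o_6 = (3.7923, 7.0884, 2.0000)

3.792 7.088 2.000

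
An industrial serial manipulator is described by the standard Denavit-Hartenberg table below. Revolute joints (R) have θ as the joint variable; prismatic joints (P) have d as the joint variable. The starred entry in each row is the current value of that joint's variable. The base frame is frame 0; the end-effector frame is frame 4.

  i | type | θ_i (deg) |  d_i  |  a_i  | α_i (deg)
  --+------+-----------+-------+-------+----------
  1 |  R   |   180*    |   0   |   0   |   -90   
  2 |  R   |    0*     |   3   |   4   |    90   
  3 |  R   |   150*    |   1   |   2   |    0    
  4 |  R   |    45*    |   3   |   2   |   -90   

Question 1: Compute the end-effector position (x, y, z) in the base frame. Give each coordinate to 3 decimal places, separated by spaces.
-0.336 -3.482 4.000

after link 1: o_1 = (0.0000, 0.0000, 0.0000)
after link 2: o_2 = (-4.0000, -3.0000, 0.0000)
after link 3: o_3 = (-2.2679, -4.0000, 1.0000)
after link 4: o_4 = (-0.3361, -3.4824, 4.0000)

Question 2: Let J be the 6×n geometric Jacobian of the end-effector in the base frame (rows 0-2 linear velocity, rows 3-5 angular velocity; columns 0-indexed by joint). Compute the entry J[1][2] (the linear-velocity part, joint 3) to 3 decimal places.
3.664

axis z_2 = (0.0000,0.0000,1.0000); lever o_n−o_2 = (3.6639,-0.4824,4.0000)
cross product → J_v[:, 2] = (0.4824,3.6639,-0.0000)
J_ω[:, 2] = z_2
entry J[1][2] = 3.6639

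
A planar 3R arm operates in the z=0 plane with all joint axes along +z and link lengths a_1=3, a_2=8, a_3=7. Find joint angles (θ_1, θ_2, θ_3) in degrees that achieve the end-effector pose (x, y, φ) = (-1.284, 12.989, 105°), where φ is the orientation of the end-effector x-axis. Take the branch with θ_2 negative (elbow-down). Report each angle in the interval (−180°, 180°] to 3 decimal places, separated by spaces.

-159.689 -134.997 39.686

wrist centre = target − a_3·(cos φ, sin φ) = (0.5277, 6.2275)
cos θ_2 = (39.0605−3²−8²)/(2·3·8) = -0.7071; θ_2 = -134.9973° (elbow-down)
β = atan2(6.2275,0.5277) = 85.1562°; ψ = atan2(-5.6571,-2.6566) = -115.1547°
θ_1 = β − ψ = 200.3109°
θ_3 = φ − θ_1 − θ_2 = 39.6863° (wrapped to (-180°,180°])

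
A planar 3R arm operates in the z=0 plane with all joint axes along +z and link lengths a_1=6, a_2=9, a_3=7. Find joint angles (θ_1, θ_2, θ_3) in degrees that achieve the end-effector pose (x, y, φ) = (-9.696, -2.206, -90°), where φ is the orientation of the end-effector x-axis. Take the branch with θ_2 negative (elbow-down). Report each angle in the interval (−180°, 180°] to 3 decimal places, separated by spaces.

-149.997 -90.003 150.000

wrist centre = target − a_3·(cos φ, sin φ) = (-9.6960, 4.7940)
cos θ_2 = (116.9949−6²−9²)/(2·6·9) = -0.0000; θ_2 = -90.0027° (elbow-down)
β = atan2(4.7940,-9.6960) = 153.6908°; ψ = atan2(-9.0000,5.9996) = -56.3118°
θ_1 = β − ψ = 210.0026°
θ_3 = φ − θ_1 − θ_2 = 150.0001° (wrapped to (-180°,180°])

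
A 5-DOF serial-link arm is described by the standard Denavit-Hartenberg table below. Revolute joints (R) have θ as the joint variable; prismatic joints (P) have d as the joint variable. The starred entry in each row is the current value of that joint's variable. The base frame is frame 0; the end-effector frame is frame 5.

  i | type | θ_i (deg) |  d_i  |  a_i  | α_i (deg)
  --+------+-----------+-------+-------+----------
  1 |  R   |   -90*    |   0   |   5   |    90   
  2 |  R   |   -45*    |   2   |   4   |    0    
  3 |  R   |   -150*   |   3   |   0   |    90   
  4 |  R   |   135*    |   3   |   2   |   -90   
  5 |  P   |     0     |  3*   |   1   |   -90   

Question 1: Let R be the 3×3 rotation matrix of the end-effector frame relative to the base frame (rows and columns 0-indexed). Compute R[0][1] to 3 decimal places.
End-effector y-axis (col 1 of R) = (-0.7071,0.6830,0.1830)
R[0][1] = -0.7071

-0.707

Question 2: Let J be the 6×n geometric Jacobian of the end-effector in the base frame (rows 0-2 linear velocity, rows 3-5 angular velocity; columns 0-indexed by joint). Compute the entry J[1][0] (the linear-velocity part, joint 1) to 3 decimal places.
-5.000

axis z_0 = ẑ; lever o_n−o_0 = (-5.0000,-12.7030,-1.0287)
cross product → J_v[:, 0] = (12.7030,-5.0000,0.0000)
J_ω[:, 0] = z_0
entry J[1][0] = -5.0000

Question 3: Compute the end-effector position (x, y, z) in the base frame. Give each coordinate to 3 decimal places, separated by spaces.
after link 1: o_1 = (0.0000, -5.0000, 0.0000)
after link 2: o_2 = (-2.0000, -7.8284, -2.8284)
after link 3: o_3 = (-5.0000, -7.8284, -2.8284)
after link 4: o_4 = (-6.4142, -9.9709, -0.2967)
after link 5: o_5 = (-5.0000, -12.7030, -1.0287)

-5.000 -12.703 -1.029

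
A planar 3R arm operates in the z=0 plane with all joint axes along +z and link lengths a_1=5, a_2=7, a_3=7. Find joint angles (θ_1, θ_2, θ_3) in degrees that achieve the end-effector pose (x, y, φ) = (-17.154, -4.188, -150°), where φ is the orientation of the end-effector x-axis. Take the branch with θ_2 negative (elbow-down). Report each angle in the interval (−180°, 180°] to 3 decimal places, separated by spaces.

wrist centre = target − a_3·(cos φ, sin φ) = (-11.0918, -0.6880)
cos θ_2 = (123.5019−5²−7²)/(2·5·7) = 0.7072; θ_2 = -44.9949° (elbow-down)
β = atan2(-0.6880,-11.0918) = -176.4506°; ψ = atan2(-4.9493,9.9502) = -26.4461°
θ_1 = β − ψ = -150.0045°
θ_3 = φ − θ_1 − θ_2 = 44.9994° (wrapped to (-180°,180°])

-150.004 -44.995 44.999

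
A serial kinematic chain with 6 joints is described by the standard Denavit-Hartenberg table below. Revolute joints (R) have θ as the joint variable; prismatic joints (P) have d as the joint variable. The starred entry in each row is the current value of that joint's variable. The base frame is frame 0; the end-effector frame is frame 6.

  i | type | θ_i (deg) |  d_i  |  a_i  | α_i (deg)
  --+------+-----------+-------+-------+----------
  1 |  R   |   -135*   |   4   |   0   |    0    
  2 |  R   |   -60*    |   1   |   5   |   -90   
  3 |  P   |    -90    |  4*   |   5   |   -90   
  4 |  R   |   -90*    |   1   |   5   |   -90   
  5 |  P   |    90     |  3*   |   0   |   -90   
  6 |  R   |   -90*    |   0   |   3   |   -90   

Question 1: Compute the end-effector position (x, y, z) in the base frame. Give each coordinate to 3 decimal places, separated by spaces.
-8.125 -7.140 16.000

after link 1: o_1 = (0.0000, 0.0000, 4.0000)
after link 2: o_2 = (-4.8296, 1.2941, 5.0000)
after link 3: o_3 = (-5.8649, -2.5696, 10.0000)
after link 4: o_4 = (-8.1249, -7.1404, 10.0000)
after link 5: o_5 = (-8.1249, -7.1404, 13.0000)
after link 6: o_6 = (-8.1249, -7.1404, 16.0000)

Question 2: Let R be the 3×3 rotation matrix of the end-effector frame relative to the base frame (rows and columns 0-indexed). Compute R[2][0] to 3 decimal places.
End-effector x-axis (col 0 of R) = (-0.0000,0.0000,1.0000)
R[2][0] = 1.0000

1.000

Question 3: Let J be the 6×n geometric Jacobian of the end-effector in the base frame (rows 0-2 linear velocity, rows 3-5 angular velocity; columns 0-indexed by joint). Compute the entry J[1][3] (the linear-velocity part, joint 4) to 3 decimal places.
5.796

axis z_3 = (-0.9659,0.2588,-0.0000); lever o_n−o_3 = (-2.2600,-4.5708,6.0000)
cross product → J_v[:, 3] = (1.5529,5.7956,5.0000)
J_ω[:, 3] = z_3
entry J[1][3] = 5.7956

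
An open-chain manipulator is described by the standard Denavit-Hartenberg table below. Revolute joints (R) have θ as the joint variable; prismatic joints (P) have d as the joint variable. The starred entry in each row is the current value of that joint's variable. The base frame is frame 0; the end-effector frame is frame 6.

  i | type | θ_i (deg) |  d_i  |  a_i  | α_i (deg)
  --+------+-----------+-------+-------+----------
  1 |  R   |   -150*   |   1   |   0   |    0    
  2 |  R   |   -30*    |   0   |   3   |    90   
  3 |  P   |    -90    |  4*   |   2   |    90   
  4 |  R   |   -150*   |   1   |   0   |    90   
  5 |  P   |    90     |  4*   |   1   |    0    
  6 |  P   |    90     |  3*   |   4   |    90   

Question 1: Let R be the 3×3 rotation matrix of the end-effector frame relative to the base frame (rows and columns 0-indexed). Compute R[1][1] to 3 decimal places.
End-effector y-axis (col 1 of R) = (-0.0000,0.8660,0.5000)
R[1][1] = 0.8660

0.866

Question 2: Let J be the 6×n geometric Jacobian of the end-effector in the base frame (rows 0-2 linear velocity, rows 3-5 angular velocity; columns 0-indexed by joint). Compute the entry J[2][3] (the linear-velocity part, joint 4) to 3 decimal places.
axis z_3 = (1.0000,0.0000,-0.0000); lever o_n−o_3 = (2.0000,8.0622,0.0359)
cross product → J_v[:, 3] = (0.0000,-0.0359,8.0622)
J_ω[:, 3] = z_3
entry J[2][3] = 8.0622

8.062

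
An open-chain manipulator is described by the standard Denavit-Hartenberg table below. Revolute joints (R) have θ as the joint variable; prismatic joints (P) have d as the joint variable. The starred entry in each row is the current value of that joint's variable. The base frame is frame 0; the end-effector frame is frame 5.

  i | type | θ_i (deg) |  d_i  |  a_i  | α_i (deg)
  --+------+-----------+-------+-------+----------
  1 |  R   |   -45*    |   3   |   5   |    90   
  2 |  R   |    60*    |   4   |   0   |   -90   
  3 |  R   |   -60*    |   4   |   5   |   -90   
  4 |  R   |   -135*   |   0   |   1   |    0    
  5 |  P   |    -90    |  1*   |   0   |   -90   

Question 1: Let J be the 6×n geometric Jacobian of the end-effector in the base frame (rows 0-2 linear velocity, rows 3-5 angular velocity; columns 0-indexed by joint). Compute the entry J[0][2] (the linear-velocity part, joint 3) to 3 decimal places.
axis z_2 = (-0.6124,0.6124,0.5000); lever o_n−o_2 = (-4.0927,-0.4579,4.9624)
cross product → J_v[:, 2] = (3.2678,0.9925,2.7867)
J_ω[:, 2] = z_2
entry J[0][2] = 3.2678

3.268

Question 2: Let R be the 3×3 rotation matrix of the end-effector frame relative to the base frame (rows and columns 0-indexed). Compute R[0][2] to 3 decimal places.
End-effector z-axis (col 2 of R) = (-0.1250,0.9910,0.0474)
R[0][2] = -0.1250

-0.125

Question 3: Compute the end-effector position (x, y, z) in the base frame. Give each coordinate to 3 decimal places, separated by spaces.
-3.386 -6.822 7.962

after link 1: o_1 = (3.5355, -3.5355, 3.0000)
after link 2: o_2 = (0.7071, -6.3640, 3.0000)
after link 3: o_3 = (-3.9204, -7.8602, 7.1651)
after link 4: o_4 = (-4.0454, -6.8692, 7.2124)
after link 5: o_5 = (-3.3856, -6.8218, 7.9624)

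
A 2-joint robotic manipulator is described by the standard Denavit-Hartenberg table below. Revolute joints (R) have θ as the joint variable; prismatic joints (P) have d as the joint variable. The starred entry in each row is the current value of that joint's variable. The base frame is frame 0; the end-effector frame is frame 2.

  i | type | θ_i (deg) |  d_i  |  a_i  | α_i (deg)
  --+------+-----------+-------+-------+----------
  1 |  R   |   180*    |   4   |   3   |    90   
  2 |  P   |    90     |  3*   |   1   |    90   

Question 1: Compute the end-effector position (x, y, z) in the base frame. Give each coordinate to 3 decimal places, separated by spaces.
after link 1: o_1 = (-3.0000, 0.0000, 4.0000)
after link 2: o_2 = (-3.0000, 3.0000, 5.0000)

-3.000 3.000 5.000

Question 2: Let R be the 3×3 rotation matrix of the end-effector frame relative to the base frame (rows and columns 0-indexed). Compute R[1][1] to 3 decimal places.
End-effector y-axis (col 1 of R) = (0.0000,1.0000,0.0000)
R[1][1] = 1.0000

1.000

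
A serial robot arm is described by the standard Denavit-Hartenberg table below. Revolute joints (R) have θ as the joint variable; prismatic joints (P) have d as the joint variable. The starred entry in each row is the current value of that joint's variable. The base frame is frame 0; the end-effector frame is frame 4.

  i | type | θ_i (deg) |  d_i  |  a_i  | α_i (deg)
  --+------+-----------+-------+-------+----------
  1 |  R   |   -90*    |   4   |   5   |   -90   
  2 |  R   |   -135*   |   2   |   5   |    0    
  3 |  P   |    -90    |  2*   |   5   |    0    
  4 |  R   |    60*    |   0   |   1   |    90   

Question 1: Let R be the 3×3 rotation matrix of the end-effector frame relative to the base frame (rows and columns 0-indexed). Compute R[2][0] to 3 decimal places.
0.259

End-effector x-axis (col 0 of R) = (-0.0000,0.9659,0.2588)
R[2][0] = 0.2588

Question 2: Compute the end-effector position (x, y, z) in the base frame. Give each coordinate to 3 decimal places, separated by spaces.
4.000 3.037 4.259

after link 1: o_1 = (0.0000, -5.0000, 4.0000)
after link 2: o_2 = (2.0000, -1.4645, 7.5355)
after link 3: o_3 = (4.0000, 2.0711, 4.0000)
after link 4: o_4 = (4.0000, 3.0370, 4.2588)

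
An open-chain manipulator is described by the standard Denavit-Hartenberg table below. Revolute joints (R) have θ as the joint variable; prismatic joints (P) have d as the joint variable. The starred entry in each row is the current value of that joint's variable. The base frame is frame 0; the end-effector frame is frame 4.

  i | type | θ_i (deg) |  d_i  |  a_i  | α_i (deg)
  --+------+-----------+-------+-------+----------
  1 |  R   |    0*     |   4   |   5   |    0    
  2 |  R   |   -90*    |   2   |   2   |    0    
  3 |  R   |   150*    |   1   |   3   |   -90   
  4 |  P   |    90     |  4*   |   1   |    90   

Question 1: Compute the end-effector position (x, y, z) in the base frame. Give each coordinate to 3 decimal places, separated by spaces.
3.036 2.598 6.000

after link 1: o_1 = (5.0000, 0.0000, 4.0000)
after link 2: o_2 = (5.0000, -2.0000, 6.0000)
after link 3: o_3 = (6.5000, 0.5981, 7.0000)
after link 4: o_4 = (3.0359, 2.5981, 6.0000)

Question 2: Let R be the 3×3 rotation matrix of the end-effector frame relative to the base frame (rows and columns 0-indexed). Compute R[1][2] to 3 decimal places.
0.866

End-effector z-axis (col 2 of R) = (0.5000,0.8660,0.0000)
R[1][2] = 0.8660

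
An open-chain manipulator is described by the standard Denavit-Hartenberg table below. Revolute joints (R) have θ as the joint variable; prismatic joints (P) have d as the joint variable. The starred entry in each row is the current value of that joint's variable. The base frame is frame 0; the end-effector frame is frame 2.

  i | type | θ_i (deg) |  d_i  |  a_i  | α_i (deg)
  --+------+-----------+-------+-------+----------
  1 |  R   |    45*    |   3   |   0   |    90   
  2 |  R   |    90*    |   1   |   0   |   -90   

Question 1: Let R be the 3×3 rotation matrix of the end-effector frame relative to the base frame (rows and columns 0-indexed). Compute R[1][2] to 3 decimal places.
End-effector z-axis (col 2 of R) = (-0.7071,-0.7071,0.0000)
R[1][2] = -0.7071

-0.707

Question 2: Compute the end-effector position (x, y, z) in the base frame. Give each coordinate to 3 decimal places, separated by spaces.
0.707 -0.707 3.000

after link 1: o_1 = (0.0000, 0.0000, 3.0000)
after link 2: o_2 = (0.7071, -0.7071, 3.0000)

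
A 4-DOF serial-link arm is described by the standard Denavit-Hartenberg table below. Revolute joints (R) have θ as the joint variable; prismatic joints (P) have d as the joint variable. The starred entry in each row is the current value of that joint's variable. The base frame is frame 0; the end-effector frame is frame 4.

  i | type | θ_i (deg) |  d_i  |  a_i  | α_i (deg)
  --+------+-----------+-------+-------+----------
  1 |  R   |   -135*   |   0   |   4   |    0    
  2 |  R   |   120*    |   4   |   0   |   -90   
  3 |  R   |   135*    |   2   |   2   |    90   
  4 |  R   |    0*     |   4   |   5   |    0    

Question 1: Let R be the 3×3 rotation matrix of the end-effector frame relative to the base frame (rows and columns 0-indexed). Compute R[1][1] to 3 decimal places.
0.966

End-effector y-axis (col 1 of R) = (0.2588,0.9659,0.0000)
R[1][1] = 0.9659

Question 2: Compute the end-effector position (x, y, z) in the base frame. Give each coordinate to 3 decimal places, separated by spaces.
-4.360 -0.348 -3.778

after link 1: o_1 = (-2.8284, -2.8284, 0.0000)
after link 2: o_2 = (-2.8284, -2.8284, 4.0000)
after link 3: o_3 = (-3.6768, -0.5306, 2.5858)
after link 4: o_4 = (-4.3598, -0.3475, -3.7782)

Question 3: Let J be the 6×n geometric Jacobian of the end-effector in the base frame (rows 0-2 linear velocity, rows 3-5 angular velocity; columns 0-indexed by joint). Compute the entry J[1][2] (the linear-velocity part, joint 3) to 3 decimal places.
2.013

axis z_2 = (0.2588,0.9659,0.0000); lever o_n−o_2 = (-1.5314,2.4809,-7.7782)
cross product → J_v[:, 2] = (-7.5131,2.0131,2.1213)
J_ω[:, 2] = z_2
entry J[1][2] = 2.0131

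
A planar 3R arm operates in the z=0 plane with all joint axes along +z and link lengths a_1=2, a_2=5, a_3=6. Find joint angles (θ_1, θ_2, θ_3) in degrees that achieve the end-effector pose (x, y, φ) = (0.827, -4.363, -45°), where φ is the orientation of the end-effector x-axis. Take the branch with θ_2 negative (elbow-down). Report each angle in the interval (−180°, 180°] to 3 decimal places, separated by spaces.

wrist centre = target − a_3·(cos φ, sin φ) = (-3.4156, -0.1204)
cos θ_2 = (11.6811−2²−5²)/(2·2·5) = -0.8659; θ_2 = -149.9909° (elbow-down)
β = atan2(-0.1204,-3.4156) = -177.9819°; ψ = atan2(-2.5007,-2.3297) = -132.9730°
θ_1 = β − ψ = -45.0089°
θ_3 = φ − θ_1 − θ_2 = 149.9997° (wrapped to (-180°,180°])

-45.009 -149.991 150.000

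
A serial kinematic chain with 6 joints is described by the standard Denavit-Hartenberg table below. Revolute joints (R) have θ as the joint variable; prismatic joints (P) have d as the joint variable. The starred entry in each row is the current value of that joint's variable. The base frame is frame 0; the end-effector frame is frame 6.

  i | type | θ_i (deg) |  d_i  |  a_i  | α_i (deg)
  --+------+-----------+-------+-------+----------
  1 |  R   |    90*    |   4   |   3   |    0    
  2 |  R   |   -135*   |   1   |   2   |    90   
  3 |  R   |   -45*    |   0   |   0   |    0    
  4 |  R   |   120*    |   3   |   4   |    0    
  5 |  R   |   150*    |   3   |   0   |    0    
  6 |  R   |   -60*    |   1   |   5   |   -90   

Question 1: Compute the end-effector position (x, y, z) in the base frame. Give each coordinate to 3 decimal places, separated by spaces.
after link 1: o_1 = (0.0000, 3.0000, 4.0000)
after link 2: o_2 = (1.4142, 1.5858, 5.0000)
after link 3: o_3 = (1.4142, 1.5858, 5.0000)
after link 4: o_4 = (0.0249, -1.2676, 8.8637)
after link 5: o_5 = (-2.0964, -3.3889, 8.8637)
after link 6: o_6 = (-6.2185, -0.6809, 10.1578)

-6.219 -0.681 10.158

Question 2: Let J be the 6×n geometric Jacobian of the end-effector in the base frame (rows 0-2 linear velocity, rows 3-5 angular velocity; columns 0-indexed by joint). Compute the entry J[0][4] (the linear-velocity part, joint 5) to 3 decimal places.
axis z_4 = (-0.7071,-0.7071,0.0000); lever o_n−o_4 = (-6.2435,0.5866,1.2941)
cross product → J_v[:, 4] = (-0.9151,0.9151,-4.8296)
J_ω[:, 4] = z_4
entry J[0][4] = -0.9151

-0.915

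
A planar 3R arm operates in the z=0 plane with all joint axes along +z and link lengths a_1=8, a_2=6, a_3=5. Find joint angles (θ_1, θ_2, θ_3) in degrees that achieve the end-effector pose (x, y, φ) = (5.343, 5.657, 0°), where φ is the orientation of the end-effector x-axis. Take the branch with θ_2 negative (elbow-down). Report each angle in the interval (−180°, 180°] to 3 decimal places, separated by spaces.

135.001 -134.999 -0.003

wrist centre = target − a_3·(cos φ, sin φ) = (0.3430, 5.6570)
cos θ_2 = (32.1193−8²−6²)/(2·8·6) = -0.7071; θ_2 = -134.9987° (elbow-down)
β = atan2(5.6570,0.3430) = 86.5302°; ψ = atan2(-4.2427,3.7575) = -48.4712°
θ_1 = β − ψ = 135.0015°
θ_3 = φ − θ_1 − θ_2 = -0.0028° (wrapped to (-180°,180°])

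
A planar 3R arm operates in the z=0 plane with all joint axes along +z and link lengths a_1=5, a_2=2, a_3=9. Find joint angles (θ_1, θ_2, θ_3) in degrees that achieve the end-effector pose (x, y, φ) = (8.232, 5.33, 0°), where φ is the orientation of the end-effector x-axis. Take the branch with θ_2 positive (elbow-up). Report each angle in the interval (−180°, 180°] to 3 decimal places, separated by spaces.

wrist centre = target − a_3·(cos φ, sin φ) = (-0.7680, 5.3300)
cos θ_2 = (28.9987−5²−2²)/(2·5·2) = -0.0001; θ_2 = 90.0037° (elbow-up)
β = atan2(5.3300,-0.7680) = 98.1993°; ψ = atan2(2.0000,4.9999) = 21.8019°
θ_1 = β − ψ = 76.3974°
θ_3 = φ − θ_1 − θ_2 = -166.4011° (wrapped to (-180°,180°])

76.397 90.004 -166.401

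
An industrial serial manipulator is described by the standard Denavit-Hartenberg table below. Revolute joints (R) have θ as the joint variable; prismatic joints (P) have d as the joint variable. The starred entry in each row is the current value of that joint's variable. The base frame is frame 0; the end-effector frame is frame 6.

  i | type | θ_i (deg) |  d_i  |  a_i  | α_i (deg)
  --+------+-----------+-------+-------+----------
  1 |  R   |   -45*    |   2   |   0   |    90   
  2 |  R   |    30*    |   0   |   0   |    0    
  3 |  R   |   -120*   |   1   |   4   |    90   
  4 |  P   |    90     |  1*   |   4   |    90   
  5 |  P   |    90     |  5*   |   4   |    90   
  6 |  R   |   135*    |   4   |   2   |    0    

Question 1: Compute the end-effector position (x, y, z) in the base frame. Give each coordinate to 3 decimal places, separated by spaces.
after link 1: o_1 = (0.0000, 0.0000, 2.0000)
after link 2: o_2 = (0.0000, 0.0000, 2.0000)
after link 3: o_3 = (-0.7071, -0.7071, -2.0000)
after link 4: o_4 = (-4.2426, -2.8284, -2.0000)
after link 5: o_5 = (-7.0711, -0.0000, -7.0000)
after link 6: o_6 = (-8.8995, -3.8284, -8.4142)

-8.899 -3.828 -8.414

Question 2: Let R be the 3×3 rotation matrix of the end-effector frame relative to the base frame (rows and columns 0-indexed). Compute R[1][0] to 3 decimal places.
-0.500

End-effector x-axis (col 0 of R) = (0.5000,-0.5000,-0.7071)
R[1][0] = -0.5000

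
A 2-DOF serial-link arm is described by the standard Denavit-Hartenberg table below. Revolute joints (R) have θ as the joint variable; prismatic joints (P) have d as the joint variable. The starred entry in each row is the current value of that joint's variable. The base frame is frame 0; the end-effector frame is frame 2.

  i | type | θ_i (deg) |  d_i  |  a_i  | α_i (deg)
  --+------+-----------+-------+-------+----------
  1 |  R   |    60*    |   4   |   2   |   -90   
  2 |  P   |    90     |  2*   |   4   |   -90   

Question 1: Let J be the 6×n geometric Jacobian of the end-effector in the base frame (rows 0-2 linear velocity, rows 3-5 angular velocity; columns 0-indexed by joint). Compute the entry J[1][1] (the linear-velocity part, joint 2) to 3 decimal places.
0.500

prismatic axis z_1 = (-0.8660,0.5000,0.0000)
J_v[:, 1] = z_1; J_ω[:, 1] = (0,0,0)
entry J[1][1] = 0.5000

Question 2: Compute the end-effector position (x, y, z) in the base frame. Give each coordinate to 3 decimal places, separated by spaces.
-0.732 2.732 0.000

after link 1: o_1 = (1.0000, 1.7321, 4.0000)
after link 2: o_2 = (-0.7321, 2.7321, 0.0000)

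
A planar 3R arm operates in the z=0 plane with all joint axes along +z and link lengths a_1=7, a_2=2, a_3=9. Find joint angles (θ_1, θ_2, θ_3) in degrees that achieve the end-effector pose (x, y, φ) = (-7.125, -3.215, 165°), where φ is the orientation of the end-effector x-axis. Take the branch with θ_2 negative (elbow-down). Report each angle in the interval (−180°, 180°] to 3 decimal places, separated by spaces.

wrist centre = target − a_3·(cos φ, sin φ) = (1.5683, -5.5444)
cos θ_2 = (33.1997−7²−2²)/(2·7·2) = -0.7072; θ_2 = -135.0037° (elbow-down)
β = atan2(-5.5444,1.5683) = -74.2054°; ψ = atan2(-1.4141,5.5857) = -14.2070°
θ_1 = β − ψ = -59.9984°
θ_3 = φ − θ_1 − θ_2 = 0.0022° (wrapped to (-180°,180°])

-59.998 -135.004 0.002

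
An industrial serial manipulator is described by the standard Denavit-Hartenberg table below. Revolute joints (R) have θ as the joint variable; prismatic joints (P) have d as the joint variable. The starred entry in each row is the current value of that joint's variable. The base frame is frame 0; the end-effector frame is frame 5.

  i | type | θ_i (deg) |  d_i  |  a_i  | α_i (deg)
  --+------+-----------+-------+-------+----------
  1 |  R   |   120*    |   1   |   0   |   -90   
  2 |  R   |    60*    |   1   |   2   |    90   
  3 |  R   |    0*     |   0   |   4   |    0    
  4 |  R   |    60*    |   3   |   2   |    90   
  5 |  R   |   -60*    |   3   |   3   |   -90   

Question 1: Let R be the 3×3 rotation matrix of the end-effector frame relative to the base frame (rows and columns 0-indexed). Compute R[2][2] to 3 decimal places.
End-effector z-axis (col 2 of R) = (-0.9743,0.1875,-0.1250)
R[2][2] = -0.1250

-0.125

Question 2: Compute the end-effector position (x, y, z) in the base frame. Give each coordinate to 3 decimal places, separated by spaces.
-4.953 3.517 -7.761

after link 1: o_1 = (0.0000, 0.0000, 1.0000)
after link 2: o_2 = (-1.3660, 0.3660, -0.7321)
after link 3: o_3 = (-2.3660, 2.0981, -4.1962)
after link 4: o_4 = (-5.4151, 3.9151, -3.5622)
after link 5: o_5 = (-4.9530, 3.5167, -7.7607)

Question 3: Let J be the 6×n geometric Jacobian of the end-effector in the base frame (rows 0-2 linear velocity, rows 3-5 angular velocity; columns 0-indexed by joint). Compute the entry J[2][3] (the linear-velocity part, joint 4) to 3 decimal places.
axis z_3 = (-0.4330,0.7500,0.5000); lever o_n−o_3 = (-2.5870,1.4187,-3.5646)
cross product → J_v[:, 3] = (-3.3828,-2.8370,1.3260)
J_ω[:, 3] = z_3
entry J[2][3] = 1.3260

1.326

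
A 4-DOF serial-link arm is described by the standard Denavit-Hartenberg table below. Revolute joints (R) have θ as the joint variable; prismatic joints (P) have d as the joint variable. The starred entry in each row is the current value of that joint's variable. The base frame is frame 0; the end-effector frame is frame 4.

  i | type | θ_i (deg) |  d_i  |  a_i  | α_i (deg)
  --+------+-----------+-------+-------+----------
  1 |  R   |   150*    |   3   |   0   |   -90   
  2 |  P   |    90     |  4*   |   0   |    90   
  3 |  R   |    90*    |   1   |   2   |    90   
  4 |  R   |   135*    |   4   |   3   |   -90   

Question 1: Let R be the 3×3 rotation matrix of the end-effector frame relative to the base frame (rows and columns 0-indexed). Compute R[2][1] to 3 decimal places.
1.000

End-effector y-axis (col 1 of R) = (0.0000,-0.0000,1.0000)
R[2][1] = 1.0000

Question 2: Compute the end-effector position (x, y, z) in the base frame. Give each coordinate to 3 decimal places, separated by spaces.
after link 1: o_1 = (0.0000, 0.0000, 3.0000)
after link 2: o_2 = (-2.0000, -3.4641, 3.0000)
after link 3: o_3 = (-3.8660, -4.6962, 3.0000)
after link 4: o_4 = (-4.6425, -1.7984, -1.0000)

-4.642 -1.798 -1.000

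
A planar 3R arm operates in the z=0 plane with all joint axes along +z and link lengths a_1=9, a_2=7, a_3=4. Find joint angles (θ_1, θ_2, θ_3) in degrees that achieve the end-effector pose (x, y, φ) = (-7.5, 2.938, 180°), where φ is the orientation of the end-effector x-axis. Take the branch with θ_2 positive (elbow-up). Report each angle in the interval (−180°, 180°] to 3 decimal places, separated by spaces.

wrist centre = target − a_3·(cos φ, sin φ) = (-3.5000, 2.9380)
cos θ_2 = (20.8818−9²−7²)/(2·9·7) = -0.8660; θ_2 = 149.9990° (elbow-up)
β = atan2(2.9380,-3.5000) = 139.9889°; ψ = atan2(3.5001,2.9379) = 49.9909°
θ_1 = β − ψ = 89.9980°
θ_3 = φ − θ_1 − θ_2 = -59.9971° (wrapped to (-180°,180°])

89.998 149.999 -59.997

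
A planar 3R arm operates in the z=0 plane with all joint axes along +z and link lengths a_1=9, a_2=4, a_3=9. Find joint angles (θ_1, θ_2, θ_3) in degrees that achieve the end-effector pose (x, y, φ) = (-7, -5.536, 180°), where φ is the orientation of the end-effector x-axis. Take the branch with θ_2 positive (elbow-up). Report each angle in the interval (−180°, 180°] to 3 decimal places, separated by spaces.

wrist centre = target − a_3·(cos φ, sin φ) = (2.0000, -5.5360)
cos θ_2 = (34.6473−9²−4²)/(2·9·4) = -0.8660; θ_2 = 149.9982° (elbow-up)
β = atan2(-5.5360,2.0000) = -70.1366°; ψ = atan2(2.0001,5.5360) = 19.8645°
θ_1 = β − ψ = -90.0011°
θ_3 = φ − θ_1 − θ_2 = 120.0029° (wrapped to (-180°,180°])

-90.001 149.998 120.003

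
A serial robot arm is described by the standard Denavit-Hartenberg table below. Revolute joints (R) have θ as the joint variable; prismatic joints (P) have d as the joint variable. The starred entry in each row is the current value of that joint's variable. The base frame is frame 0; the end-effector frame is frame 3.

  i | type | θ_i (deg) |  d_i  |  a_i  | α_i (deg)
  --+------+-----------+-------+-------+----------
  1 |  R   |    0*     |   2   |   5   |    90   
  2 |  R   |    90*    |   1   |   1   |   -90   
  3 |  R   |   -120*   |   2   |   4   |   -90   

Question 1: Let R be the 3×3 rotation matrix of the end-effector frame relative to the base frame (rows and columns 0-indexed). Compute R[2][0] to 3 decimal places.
End-effector x-axis (col 0 of R) = (0.0000,-0.8660,-0.5000)
R[2][0] = -0.5000

-0.500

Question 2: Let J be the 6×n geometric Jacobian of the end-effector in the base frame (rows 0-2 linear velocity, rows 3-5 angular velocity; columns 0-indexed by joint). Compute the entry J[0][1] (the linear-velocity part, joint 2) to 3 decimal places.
1.000

axis z_1 = (0.0000,-1.0000,0.0000); lever o_n−o_1 = (-2.0000,-4.4641,-1.0000)
cross product → J_v[:, 1] = (1.0000,-0.0000,-2.0000)
J_ω[:, 1] = z_1
entry J[0][1] = 1.0000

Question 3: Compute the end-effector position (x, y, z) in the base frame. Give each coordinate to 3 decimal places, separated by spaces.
after link 1: o_1 = (5.0000, 0.0000, 2.0000)
after link 2: o_2 = (5.0000, -1.0000, 3.0000)
after link 3: o_3 = (3.0000, -4.4641, 1.0000)

3.000 -4.464 1.000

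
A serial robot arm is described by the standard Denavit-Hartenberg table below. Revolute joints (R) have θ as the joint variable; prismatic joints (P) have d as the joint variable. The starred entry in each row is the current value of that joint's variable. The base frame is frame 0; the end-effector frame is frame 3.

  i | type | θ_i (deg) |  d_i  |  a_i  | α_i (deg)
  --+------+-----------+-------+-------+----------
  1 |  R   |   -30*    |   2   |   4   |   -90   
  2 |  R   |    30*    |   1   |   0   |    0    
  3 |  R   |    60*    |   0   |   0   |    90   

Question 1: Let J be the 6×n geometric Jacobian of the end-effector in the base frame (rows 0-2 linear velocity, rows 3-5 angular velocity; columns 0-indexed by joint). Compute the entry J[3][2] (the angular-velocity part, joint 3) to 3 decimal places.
0.500

axis z_2 = (0.5000,0.8660,0.0000); lever o_n−o_2 = (0.0000,0.0000,0.0000)
cross product → J_v[:, 2] = (0.0000,0.0000,0.0000)
J_ω[:, 2] = z_2
entry J[3][2] = 0.5000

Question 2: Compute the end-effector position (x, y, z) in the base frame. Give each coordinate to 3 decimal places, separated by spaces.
3.964 -1.134 2.000

after link 1: o_1 = (3.4641, -2.0000, 2.0000)
after link 2: o_2 = (3.9641, -1.1340, 2.0000)
after link 3: o_3 = (3.9641, -1.1340, 2.0000)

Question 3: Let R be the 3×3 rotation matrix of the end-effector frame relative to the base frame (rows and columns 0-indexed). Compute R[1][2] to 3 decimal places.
-0.500

End-effector z-axis (col 2 of R) = (0.8660,-0.5000,0.0000)
R[1][2] = -0.5000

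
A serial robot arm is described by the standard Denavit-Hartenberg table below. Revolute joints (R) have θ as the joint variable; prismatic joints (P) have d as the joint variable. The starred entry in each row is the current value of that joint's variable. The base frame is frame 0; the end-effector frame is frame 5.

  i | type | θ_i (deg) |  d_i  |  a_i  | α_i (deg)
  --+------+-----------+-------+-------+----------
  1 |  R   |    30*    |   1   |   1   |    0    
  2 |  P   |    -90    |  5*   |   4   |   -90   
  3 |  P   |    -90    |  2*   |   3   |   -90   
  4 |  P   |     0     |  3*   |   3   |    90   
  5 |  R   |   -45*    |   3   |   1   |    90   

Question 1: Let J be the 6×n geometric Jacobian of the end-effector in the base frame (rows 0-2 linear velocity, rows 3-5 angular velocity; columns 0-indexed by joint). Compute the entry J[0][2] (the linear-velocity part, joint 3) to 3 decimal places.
0.866

prismatic axis z_2 = (0.8660,0.5000,0.0000)
J_v[:, 2] = z_2; J_ω[:, 2] = (0,0,0)
entry J[0][2] = 0.8660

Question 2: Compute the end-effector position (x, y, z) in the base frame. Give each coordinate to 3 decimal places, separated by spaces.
after link 1: o_1 = (0.8660, 0.5000, 1.0000)
after link 2: o_2 = (2.8660, -2.9641, 6.0000)
after link 3: o_3 = (4.5981, -1.9641, 9.0000)
after link 4: o_4 = (6.0981, -4.5622, 12.0000)
after link 5: o_5 = (8.3426, -2.4498, 12.7071)

8.343 -2.450 12.707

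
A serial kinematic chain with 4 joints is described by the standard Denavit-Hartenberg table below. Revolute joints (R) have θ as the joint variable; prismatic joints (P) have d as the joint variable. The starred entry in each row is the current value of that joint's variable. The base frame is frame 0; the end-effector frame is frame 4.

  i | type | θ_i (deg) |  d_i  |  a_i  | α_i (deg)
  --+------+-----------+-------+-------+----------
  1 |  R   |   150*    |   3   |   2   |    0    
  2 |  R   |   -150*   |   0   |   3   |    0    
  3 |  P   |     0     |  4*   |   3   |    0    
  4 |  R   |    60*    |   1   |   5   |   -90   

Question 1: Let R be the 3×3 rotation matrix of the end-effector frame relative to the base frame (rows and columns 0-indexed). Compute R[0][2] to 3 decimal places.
End-effector z-axis (col 2 of R) = (-0.8660,0.5000,0.0000)
R[0][2] = -0.8660

-0.866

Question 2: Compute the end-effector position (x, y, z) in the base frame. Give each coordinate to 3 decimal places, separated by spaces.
after link 1: o_1 = (-1.7321, 1.0000, 3.0000)
after link 2: o_2 = (1.2679, 1.0000, 3.0000)
after link 3: o_3 = (4.2679, 1.0000, 7.0000)
after link 4: o_4 = (6.7679, 5.3301, 8.0000)

6.768 5.330 8.000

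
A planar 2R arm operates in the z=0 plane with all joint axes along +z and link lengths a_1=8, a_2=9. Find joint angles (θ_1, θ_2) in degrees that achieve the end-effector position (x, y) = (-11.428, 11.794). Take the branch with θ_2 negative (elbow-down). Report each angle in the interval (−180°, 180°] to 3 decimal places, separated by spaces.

cos θ_2 = (269.6976−8²−9²)/(2·8·9) = 0.8660; θ_2 = -30.0080° (elbow-down)
β = atan2(11.7940,-11.4280) = 134.0970°; ψ = atan2(-4.5011,15.7936) = -15.9073°
θ_1 = β − ψ = 150.0043°

150.004 -30.008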